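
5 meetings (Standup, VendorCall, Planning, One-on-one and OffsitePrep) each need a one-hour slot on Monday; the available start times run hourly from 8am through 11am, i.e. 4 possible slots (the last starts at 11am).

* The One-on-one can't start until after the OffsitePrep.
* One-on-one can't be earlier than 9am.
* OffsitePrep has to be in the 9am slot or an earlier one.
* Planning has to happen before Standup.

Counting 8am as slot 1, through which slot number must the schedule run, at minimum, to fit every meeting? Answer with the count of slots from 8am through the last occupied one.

2

The precedence chain requires at least 2 distinct slots.
2 works (last occupied slot: 9am): for example Planning -> 8am, Standup -> 9am, VendorCall -> 8am, One-on-one -> 9am, OffsitePrep -> 8am.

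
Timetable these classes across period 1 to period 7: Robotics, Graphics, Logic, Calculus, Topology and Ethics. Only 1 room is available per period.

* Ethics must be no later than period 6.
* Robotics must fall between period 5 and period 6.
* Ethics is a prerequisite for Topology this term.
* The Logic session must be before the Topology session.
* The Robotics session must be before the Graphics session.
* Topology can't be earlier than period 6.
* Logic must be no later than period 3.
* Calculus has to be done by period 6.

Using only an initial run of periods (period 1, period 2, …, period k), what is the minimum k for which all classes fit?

The precedence chain requires at least 2 distinct periods.
With at most 1 per period and 6 classes, at least 6 periods are needed.
Topology can't be placed before period 6, so the schedule must run through at least period 6.
Could 6 periods be enough, i.e. nothing placed later than period 6? No: Robotics's window within 6 periods is {period 5, period 6}; Topology's window within 6 periods is {period 6}; Graphics must come after Robotics (at period 5 or later) → {period 6}; that puts Graphics and Topology all in period 6 — more than 1 per period.
So 6 periods is not enough.
7 works (last occupied period: period 7): for example Topology -> period 6; Calculus -> period 3; Ethics -> period 2; Robotics -> period 5; Graphics -> period 7; Logic -> period 1.

7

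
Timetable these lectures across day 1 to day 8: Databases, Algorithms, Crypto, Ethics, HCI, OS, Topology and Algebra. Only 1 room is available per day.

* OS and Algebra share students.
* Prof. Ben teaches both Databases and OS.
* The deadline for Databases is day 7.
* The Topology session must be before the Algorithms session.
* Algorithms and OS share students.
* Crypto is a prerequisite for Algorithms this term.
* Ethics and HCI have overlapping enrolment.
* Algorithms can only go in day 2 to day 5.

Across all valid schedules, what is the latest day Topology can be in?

day 4

Downstream work caps Topology at day 4.
Topology at day 4 is achievable: Crypto -> day 2, Ethics -> day 3, Algebra -> day 8, HCI -> day 6, Algorithms -> day 5, Databases -> day 1, OS -> day 7, Topology -> day 4.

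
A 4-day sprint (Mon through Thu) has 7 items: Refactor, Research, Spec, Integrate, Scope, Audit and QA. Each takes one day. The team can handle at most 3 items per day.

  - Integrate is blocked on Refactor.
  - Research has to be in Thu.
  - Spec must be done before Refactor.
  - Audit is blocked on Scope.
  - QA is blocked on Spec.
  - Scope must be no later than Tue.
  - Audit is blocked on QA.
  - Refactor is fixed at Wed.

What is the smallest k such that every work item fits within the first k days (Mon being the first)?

4

The precedence chain requires at least 3 distinct days.
With at most 3 per day and 7 work items, at least 3 days are needed.
Research can't be placed before Thu — that is day 4 counting from Mon — so the schedule must run through at least 4 days.
4 works (last occupied day: Thu): for example Research=Thu; Audit=Wed; Integrate=Thu; Refactor=Wed; Scope=Mon; Spec=Mon; QA=Tue.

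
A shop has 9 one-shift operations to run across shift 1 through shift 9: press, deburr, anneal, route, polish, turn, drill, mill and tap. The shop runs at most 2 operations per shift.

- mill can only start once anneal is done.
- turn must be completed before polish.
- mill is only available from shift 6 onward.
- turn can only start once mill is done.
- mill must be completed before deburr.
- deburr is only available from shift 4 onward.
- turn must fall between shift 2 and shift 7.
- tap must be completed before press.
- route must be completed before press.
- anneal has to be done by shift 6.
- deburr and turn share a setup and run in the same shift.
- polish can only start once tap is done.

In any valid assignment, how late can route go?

Downstream work caps route at shift 8.
route at shift 8 is achievable: mill in shift 6; route in shift 8; deburr in shift 7; press in shift 9; drill in shift 2; turn in shift 7; polish in shift 8; anneal in shift 1; tap in shift 1.

shift 8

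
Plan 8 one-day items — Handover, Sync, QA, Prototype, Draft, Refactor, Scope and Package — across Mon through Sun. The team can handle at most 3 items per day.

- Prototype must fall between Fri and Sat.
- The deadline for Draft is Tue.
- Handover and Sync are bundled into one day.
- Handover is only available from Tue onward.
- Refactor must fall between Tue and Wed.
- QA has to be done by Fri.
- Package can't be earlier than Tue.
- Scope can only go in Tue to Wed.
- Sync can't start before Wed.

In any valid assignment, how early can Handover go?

Handover is available from Tue; Handover must be in the same day as Sync, which can't be before Wed, so Handover is at least Wed.
Handover at Wed is achievable: Refactor -> Tue, Prototype -> Fri, Sync -> Wed, Draft -> Mon, QA -> Mon, Package -> Tue, Handover -> Wed, Scope -> Tue.

Wed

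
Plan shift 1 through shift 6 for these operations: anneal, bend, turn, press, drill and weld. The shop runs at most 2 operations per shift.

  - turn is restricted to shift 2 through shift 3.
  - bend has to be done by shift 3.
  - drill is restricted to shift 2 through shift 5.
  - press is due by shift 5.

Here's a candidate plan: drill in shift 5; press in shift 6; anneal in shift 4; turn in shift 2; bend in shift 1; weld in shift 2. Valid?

drill is restricted to shift 2 through shift 5 — holds.
press is due by shift 5 — violated.
turn is restricted to shift 2 through shift 3 — holds.
The shop runs at most 2 operations per shift — holds.
bend has to be done by shift 3 — holds.

No. press is due by shift 5 is not satisfied.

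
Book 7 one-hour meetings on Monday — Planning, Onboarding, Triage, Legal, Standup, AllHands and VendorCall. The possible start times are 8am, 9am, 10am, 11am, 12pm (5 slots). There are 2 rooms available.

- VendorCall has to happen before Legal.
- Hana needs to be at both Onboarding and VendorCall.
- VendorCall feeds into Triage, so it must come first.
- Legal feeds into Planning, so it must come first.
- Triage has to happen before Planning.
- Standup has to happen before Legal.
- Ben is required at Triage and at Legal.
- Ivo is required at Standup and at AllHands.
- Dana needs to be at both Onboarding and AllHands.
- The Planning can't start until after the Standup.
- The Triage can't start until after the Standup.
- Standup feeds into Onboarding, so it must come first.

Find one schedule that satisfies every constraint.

Onboarding -> 9am, Planning -> 11am, Triage -> 9am, VendorCall -> 8am, AllHands -> 10am, Standup -> 8am, Legal -> 10am

Checking: Standup(8am) before Planning(11am); VendorCall(8am) before Triage(9am); Standup(8am) before Legal(10am); Legal(10am) before Planning(11am); VendorCall(8am) before Legal(10am); Triage(9am) before Planning(11am); Standup(8am) before Onboarding(9am); Standup(8am) before Triage(9am); Onboarding(9am) != AllHands(10am); Triage(9am) != Legal(10am); Onboarding(9am) != VendorCall(8am); Standup(8am) != AllHands(10am); max 2 per slot (cap 2).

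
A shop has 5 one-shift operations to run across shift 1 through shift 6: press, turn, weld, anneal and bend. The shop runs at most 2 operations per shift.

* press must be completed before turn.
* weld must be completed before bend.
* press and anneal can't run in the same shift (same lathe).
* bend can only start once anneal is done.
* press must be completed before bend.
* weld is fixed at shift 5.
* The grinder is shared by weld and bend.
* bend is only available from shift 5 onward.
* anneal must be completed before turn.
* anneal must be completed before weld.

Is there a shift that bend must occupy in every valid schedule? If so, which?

shift 6

bend's window is shift 5–shift 6.
weld is fixed at shift 5, and bend can't share a shift with weld.
So bend must be shift 6.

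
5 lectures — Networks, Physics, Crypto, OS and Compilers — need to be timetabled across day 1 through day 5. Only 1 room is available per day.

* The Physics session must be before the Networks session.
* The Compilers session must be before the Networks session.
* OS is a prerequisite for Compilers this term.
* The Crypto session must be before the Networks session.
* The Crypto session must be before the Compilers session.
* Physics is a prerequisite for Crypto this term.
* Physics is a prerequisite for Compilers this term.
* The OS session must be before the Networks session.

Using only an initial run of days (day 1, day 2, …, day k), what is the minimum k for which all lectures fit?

The precedence chain requires at least 4 distinct days.
With at most 1 per day and 5 lectures, at least 5 days are needed.
5 works (last occupied day: day 5): for example Networks in day 5, OS in day 3, Physics in day 1, Compilers in day 4, Crypto in day 2.

5 days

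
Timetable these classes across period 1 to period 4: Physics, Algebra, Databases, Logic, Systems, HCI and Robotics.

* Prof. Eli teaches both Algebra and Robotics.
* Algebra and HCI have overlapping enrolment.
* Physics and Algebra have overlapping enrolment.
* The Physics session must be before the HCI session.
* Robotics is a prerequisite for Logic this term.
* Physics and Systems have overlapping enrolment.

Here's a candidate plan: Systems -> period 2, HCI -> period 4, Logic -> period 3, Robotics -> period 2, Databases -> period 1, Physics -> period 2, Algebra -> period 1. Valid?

The Physics session must be before the HCI session — holds.
Robotics is a prerequisite for Logic this term — holds.
Prof. Eli teaches both Algebra and Robotics — holds.
Physics and Systems have overlapping enrolment — violated.
Algebra and HCI have overlapping enrolment — holds.
Physics and Algebra have overlapping enrolment — holds.

No. Physics and Systems have overlapping enrolment is not satisfied.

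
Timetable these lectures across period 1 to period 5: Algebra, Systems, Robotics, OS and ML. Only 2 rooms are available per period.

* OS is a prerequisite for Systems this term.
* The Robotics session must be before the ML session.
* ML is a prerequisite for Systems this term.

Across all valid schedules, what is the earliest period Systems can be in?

Precedence pushes Systems to at least period 3.
Systems at period 3 is achievable: OS=period 1; Robotics=period 1; Algebra=period 2; ML=period 2; Systems=period 3.

period 3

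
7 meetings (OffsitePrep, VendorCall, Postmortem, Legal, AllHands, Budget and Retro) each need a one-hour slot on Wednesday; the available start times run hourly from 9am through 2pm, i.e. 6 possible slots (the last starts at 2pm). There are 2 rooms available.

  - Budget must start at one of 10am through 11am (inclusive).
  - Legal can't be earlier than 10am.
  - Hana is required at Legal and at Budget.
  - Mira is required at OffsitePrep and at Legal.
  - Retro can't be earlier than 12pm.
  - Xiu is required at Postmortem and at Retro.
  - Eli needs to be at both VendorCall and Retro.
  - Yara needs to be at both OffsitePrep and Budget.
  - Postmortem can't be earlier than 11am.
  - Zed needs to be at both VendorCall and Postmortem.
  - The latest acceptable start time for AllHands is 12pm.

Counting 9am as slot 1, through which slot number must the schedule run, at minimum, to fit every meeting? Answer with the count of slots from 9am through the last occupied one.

With at most 2 per slot and 7 meetings, at least 4 slots are needed.
Retro can't be placed before 12pm — that is slot 4 counting from 9am — so the schedule must run through at least 4 slots.
4 works (last occupied slot: 12pm): for example AllHands=10am; Legal=11am; Retro=12pm; Budget=10am; OffsitePrep=9am; VendorCall=9am; Postmortem=11am.

4 slots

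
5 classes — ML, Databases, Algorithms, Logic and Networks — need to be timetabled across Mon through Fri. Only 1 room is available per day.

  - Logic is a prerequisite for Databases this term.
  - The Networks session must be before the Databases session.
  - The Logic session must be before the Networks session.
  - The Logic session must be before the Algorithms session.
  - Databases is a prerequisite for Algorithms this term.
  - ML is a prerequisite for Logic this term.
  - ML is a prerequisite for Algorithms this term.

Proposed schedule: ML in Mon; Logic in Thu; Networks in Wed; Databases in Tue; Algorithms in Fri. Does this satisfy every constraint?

The Logic session must be before the Algorithms session — holds.
The Networks session must be before the Databases session — violated.
Logic is a prerequisite for Databases this term — violated.
The Logic session must be before the Networks session — violated.
ML is a prerequisite for Algorithms this term — holds.
Only 1 room is available per day — holds.
Databases is a prerequisite for Algorithms this term — holds.
ML is a prerequisite for Logic this term — holds.

No. Logic is a prerequisite for Databases this term is not satisfied.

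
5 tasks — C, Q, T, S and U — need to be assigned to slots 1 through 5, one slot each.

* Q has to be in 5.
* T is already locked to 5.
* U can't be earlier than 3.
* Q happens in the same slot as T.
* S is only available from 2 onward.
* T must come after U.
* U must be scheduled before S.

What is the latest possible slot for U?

U is available from 3; downstream work caps U at 4.
U at 4 is achievable: S -> 5; C -> 1; Q -> 5; U -> 4; T -> 5.

4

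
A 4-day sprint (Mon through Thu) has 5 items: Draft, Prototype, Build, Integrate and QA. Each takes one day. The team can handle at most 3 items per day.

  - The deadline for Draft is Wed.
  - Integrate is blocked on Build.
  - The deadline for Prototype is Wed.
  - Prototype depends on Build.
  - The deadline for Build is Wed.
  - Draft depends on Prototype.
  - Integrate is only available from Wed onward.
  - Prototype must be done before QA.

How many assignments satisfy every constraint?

Enumerating: QA in Wed; Integrate in Wed; Prototype in Tue; Draft in Wed; Build in Mon | Prototype=Tue, Integrate=Wed, Build=Mon, QA=Thu, Draft=Wed | Prototype in Tue, Draft in Wed, Integrate in Thu, Build in Mon, QA in Wed | Integrate=Thu, Draft=Wed, Build=Mon, QA=Thu, Prototype=Tue.

4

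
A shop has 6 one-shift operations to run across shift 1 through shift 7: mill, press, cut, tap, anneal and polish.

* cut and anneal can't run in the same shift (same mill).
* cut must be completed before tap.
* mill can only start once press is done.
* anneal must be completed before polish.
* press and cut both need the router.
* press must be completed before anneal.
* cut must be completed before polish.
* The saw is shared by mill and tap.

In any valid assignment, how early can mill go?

shift 2

Precedence pushes mill to at least shift 2.
mill at shift 2 is achievable: press=shift 1; tap=shift 3; mill=shift 2; cut=shift 2; polish=shift 4; anneal=shift 3.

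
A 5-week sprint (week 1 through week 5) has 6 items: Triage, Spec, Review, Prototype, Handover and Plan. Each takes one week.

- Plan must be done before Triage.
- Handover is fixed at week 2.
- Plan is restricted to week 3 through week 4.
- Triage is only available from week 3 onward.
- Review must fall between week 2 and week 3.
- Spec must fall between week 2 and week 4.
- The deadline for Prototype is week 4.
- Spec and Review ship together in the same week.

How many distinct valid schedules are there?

24

Splitting on Triage: it can be week 4 (8), week 5 (16). Listing each branch's schedules as (Spec, Review, Prototype, Handover, Plan) by week number:
Triage=week 4: (2,2,1,2,3) (2,2,2,2,3) (2,2,3,2,3) (2,2,4,2,3) (3,3,1,2,3) (3,3,2,2,3) (3,3,3,2,3) (3,3,4,2,3) — 8.
Triage=week 5: (2,2,1,2,3) (2,2,1,2,4) (2,2,2,2,3) (2,2,2,2,4) (2,2,3,2,3) (2,2,3,2,4) (2,2,4,2,3) (2,2,4,2,4) (3,3,1,2,3) (3,3,1,2,4) (3,3,2,2,3) (3,3,2,2,4) (3,3,3,2,3) (3,3,3,2,4) (3,3,4,2,3) (3,3,4,2,4) — 16.
Summing: 8 + 16 = 24.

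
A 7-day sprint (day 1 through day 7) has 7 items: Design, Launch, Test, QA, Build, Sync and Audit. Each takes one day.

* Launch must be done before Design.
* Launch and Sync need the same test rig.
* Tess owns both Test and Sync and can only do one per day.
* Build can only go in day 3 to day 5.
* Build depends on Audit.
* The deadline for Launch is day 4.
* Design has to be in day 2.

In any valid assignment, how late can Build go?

Build is available from day 3; Build's own window allows nothing later than day 5.
Build at day 5 is achievable: Build in day 5; Audit in day 1; QA in day 1; Test in day 1; Design in day 2; Sync in day 2; Launch in day 1.

day 5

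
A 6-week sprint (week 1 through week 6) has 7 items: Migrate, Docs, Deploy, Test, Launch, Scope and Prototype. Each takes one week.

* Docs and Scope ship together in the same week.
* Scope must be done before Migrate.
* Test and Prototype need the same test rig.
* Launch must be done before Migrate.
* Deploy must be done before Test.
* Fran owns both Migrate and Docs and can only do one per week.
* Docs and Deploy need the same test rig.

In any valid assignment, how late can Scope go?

week 5

Downstream work caps Scope at week 5.
Scope at week 5 is achievable: Test -> week 2, Docs -> week 5, Launch -> week 1, Scope -> week 5, Prototype -> week 1, Migrate -> week 6, Deploy -> week 1.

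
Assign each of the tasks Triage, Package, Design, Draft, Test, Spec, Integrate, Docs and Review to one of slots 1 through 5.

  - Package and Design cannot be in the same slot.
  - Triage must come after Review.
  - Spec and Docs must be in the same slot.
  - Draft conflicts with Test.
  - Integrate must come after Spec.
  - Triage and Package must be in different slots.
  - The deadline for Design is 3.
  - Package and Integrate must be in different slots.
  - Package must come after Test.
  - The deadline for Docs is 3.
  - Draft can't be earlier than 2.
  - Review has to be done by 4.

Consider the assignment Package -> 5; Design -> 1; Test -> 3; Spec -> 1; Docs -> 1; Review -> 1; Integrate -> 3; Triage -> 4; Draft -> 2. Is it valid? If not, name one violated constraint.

Draft can't be earlier than 2 — holds.
Triage must come after Review — holds.
Package must come after Test — holds.
Triage and Package must be in different slots — holds.
Draft conflicts with Test — holds.
Package and Integrate must be in different slots — holds.
Integrate must come after Spec — holds.
Spec and Docs must be in the same slot — holds.
Review has to be done by 4 — holds.
The deadline for Design is 3 — holds.
The deadline for Docs is 3 — holds.
Package and Design cannot be in the same slot — holds.

Yes, all constraints hold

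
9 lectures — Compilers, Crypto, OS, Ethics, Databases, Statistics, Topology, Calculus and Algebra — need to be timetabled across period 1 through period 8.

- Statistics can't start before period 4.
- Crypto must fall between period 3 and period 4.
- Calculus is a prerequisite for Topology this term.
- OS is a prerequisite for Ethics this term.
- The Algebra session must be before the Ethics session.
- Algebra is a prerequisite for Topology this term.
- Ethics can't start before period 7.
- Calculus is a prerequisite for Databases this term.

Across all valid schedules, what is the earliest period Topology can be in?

Precedence pushes Topology to at least period 2.
Topology at period 2 is achievable: Calculus -> period 1; Databases -> period 2; Ethics -> period 7; Topology -> period 2; Crypto -> period 3; Compilers -> period 1; OS -> period 1; Algebra -> period 1; Statistics -> period 4.

period 2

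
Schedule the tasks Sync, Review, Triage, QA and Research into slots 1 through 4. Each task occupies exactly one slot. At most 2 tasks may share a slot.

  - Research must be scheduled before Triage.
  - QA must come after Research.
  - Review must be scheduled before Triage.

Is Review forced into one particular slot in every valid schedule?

No

Review can be 1 (e.g. Review in 1, Triage in 2, QA in 2, Research in 1, Sync in 3) or 2 (e.g. Research -> 1; Sync -> 1; Review -> 2; QA -> 2; Triage -> 3).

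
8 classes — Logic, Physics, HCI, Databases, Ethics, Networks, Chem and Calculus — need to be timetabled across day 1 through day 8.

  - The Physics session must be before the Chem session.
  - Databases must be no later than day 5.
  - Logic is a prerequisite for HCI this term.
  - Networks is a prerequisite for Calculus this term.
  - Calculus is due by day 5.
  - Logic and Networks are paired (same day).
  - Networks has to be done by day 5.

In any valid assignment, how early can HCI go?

Precedence pushes HCI to at least day 2.
HCI at day 2 is achievable: HCI -> day 2, Chem -> day 2, Calculus -> day 2, Networks -> day 1, Physics -> day 1, Databases -> day 1, Logic -> day 1, Ethics -> day 1.

day 2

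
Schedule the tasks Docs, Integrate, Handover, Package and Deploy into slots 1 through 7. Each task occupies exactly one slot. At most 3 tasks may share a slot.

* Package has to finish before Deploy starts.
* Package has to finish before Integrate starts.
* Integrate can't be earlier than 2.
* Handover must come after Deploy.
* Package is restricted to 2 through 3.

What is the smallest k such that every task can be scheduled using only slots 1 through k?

4 slots

The precedence chain requires at least 3 distinct slots.
With at most 3 per slot and 5 tasks, at least 2 slots are needed.
Propagating the time windows through the other constraints, Handover can't land before 4, so the schedule must run through at least slot 4.
4 works (last occupied slot: 4): for example Deploy=3; Package=2; Docs=1; Integrate=3; Handover=4.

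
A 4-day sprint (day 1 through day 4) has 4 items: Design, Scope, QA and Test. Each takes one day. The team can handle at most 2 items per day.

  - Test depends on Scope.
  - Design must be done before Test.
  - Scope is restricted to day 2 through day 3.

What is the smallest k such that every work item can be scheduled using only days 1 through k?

The precedence chain requires at least 2 distinct days.
With at most 2 per day and 4 work items, at least 2 days are needed.
Propagating the time windows through the other constraints, Test can't land before day 3, so the schedule must run through at least day 3.
3 works (last occupied day: day 3): for example Test in day 3; QA in day 1; Design in day 1; Scope in day 2.

3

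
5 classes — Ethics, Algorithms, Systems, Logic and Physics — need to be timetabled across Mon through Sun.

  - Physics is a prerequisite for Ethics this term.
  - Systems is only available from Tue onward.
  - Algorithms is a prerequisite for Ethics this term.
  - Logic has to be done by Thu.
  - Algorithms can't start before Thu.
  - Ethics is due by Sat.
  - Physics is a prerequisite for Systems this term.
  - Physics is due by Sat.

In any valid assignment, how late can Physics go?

Physics's own window allows nothing later than Sat; downstream work caps Physics at Fri.
Physics at Fri is achievable: Systems=Sat, Algorithms=Thu, Physics=Fri, Ethics=Sat, Logic=Mon.

Fri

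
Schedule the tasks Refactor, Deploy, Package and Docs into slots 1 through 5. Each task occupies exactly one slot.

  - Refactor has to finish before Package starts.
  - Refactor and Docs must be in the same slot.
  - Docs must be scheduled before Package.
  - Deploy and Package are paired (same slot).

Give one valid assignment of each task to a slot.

Docs=1; Deploy=2; Package=2; Refactor=1

Checking: Refactor(1) before Package(2); Docs(1) before Package(2); Refactor = Docs = 1; Deploy = Package = 2.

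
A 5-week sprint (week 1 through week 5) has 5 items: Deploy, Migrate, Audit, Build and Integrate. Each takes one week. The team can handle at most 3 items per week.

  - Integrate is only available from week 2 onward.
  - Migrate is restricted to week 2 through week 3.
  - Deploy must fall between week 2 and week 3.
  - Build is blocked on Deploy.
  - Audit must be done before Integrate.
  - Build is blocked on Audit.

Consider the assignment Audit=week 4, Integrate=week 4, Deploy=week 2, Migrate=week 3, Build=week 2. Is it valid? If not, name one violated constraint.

Invalid. Build is blocked on Audit.

Deploy must fall between week 2 and week 3 — holds.
Build is blocked on Deploy — violated.
Integrate is only available from week 2 onward — holds.
Build is blocked on Audit — violated.
Audit must be done before Integrate — violated.
The team can handle at most 3 items per week — holds.
Migrate is restricted to week 2 through week 3 — holds.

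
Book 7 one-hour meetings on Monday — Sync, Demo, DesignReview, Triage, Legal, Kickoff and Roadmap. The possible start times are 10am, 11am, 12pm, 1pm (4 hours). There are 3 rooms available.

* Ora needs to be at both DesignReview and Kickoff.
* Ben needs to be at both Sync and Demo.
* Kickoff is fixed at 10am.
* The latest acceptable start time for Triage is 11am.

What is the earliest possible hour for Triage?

10am

Triage's own window allows nothing later than 11am.
Triage at 10am is achievable: Demo=11am; Sync=10am; Kickoff=10am; Roadmap=12pm; DesignReview=11am; Triage=10am; Legal=11am.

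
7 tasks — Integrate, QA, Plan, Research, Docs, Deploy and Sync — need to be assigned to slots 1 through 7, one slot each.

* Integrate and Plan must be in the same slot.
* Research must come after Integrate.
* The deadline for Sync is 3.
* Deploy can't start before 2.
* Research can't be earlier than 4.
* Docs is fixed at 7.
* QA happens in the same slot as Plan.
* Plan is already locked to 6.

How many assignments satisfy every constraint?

18

Splitting on Sync: it can be 1 (6), 2 (6), 3 (6). Listing each branch's schedules as (Integrate, QA, Plan, Research, Docs, Deploy):
Sync=1: (6,6,6,7,7,2) (6,6,6,7,7,3) (6,6,6,7,7,4) (6,6,6,7,7,5) (6,6,6,7,7,6) (6,6,6,7,7,7) — 6.
Sync=2: (6,6,6,7,7,2) (6,6,6,7,7,3) (6,6,6,7,7,4) (6,6,6,7,7,5) (6,6,6,7,7,6) (6,6,6,7,7,7) — 6.
Sync=3: (6,6,6,7,7,2) (6,6,6,7,7,3) (6,6,6,7,7,4) (6,6,6,7,7,5) (6,6,6,7,7,6) (6,6,6,7,7,7) — 6.
Summing: 6 + 6 + 6 = 18.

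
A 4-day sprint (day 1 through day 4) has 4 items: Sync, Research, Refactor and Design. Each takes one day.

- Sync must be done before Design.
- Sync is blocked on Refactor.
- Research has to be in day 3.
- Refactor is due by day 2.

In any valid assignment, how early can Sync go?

day 2

Precedence pushes Sync to at least day 2; downstream work caps Sync at day 3.
Sync at day 2 is achievable: Design in day 3, Sync in day 2, Refactor in day 1, Research in day 3.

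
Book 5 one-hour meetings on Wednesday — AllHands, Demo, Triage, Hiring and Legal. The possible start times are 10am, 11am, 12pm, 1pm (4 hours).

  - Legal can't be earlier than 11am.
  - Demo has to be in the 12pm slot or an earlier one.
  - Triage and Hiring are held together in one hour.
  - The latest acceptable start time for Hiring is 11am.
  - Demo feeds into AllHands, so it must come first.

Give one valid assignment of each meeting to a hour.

Legal in 11am; AllHands in 11am; Hiring in 10am; Demo in 10am; Triage in 10am

Checking: Demo(10am) before AllHands(11am); Triage = Hiring = 10am; Legal=11am in [11am,1pm]; Demo=10am in [10am,12pm]; Hiring=10am in [10am,11am].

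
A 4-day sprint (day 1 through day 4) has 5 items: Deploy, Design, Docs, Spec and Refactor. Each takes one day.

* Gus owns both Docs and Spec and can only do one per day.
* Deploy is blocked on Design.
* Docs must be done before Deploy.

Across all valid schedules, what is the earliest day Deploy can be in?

Precedence pushes Deploy to at least day 2.
Deploy at day 2 is achievable: Spec in day 2; Deploy in day 2; Docs in day 1; Design in day 1; Refactor in day 1.

day 2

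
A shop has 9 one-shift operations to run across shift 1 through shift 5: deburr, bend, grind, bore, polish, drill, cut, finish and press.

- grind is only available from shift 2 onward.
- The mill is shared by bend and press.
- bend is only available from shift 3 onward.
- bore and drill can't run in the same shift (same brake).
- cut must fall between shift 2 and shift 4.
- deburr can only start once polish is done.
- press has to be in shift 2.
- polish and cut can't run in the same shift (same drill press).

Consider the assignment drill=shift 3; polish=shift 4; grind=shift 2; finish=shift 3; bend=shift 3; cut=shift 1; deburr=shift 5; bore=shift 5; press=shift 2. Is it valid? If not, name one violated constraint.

No — it violates: cut must fall between shift 2 and shift 4

bend is only available from shift 3 onward — holds.
bore and drill can't run in the same shift (same brake) — holds.
polish and cut can't run in the same shift (same drill press) — holds.
deburr can only start once polish is done — holds.
press has to be in shift 2 — holds.
grind is only available from shift 2 onward — holds.
cut must fall between shift 2 and shift 4 — violated.
The mill is shared by bend and press — holds.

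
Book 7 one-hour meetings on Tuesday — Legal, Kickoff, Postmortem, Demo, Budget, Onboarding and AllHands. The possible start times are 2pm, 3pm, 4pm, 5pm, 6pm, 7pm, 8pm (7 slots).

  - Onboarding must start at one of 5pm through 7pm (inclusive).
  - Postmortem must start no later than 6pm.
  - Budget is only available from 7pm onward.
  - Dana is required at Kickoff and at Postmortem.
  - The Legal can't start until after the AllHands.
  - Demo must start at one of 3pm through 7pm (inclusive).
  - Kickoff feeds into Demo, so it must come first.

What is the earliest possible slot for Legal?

Precedence pushes Legal to at least 3pm.
Legal at 3pm is achievable: Legal=3pm, Kickoff=2pm, Onboarding=5pm, Demo=3pm, Budget=7pm, AllHands=2pm, Postmortem=3pm.

3pm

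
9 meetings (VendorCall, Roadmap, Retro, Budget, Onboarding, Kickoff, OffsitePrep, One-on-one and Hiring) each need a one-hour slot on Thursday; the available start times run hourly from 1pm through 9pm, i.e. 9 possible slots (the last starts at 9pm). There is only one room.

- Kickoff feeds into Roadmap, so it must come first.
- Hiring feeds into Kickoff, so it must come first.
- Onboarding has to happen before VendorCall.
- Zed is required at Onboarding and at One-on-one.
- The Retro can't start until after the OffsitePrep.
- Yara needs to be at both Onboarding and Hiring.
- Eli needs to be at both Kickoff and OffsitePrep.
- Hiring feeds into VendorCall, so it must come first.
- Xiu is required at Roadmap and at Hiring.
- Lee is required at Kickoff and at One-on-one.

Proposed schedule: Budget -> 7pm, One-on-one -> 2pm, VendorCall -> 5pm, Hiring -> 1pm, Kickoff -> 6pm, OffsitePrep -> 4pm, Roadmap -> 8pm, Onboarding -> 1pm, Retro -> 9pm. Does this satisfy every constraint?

Invalid. Yara needs to be at both Onboarding and Hiring.

Zed is required at Onboarding and at One-on-one — holds.
There is only one room — violated.
Eli needs to be at both Kickoff and OffsitePrep — holds.
Lee is required at Kickoff and at One-on-one — holds.
Yara needs to be at both Onboarding and Hiring — violated.
Onboarding has to happen before VendorCall — holds.
The Retro can't start until after the OffsitePrep — holds.
Xiu is required at Roadmap and at Hiring — holds.
Hiring feeds into VendorCall, so it must come first — holds.
Hiring feeds into Kickoff, so it must come first — holds.
Kickoff feeds into Roadmap, so it must come first — holds.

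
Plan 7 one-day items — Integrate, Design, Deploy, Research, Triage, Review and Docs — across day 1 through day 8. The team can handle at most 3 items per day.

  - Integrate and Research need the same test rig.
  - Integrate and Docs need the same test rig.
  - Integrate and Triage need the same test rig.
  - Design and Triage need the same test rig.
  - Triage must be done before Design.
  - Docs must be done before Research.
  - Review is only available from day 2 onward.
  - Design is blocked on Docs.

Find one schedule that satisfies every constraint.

Design in day 2; Research in day 2; Docs in day 1; Triage in day 1; Review in day 2; Integrate in day 3; Deploy in day 1

Checking: Docs(day 1) before Design(day 2); Docs(day 1) before Research(day 2); Triage(day 1) before Design(day 2); Integrate(day 3) != Triage(day 1); Integrate(day 3) != Research(day 2); Design(day 2) != Triage(day 1); Integrate(day 3) != Docs(day 1); Review=day 2 in [day 2,day 8]; max 3 per day (cap 3).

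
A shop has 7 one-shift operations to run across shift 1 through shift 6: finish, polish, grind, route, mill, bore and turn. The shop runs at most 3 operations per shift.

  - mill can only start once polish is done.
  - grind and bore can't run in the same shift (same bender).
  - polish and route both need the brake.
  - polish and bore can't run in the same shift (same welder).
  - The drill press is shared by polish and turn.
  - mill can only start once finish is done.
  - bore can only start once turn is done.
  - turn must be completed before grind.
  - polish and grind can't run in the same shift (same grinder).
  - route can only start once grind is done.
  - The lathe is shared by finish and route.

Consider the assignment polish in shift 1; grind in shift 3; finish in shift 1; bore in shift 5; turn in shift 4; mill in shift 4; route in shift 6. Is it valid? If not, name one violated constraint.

No — it violates: turn must be completed before grind

mill can only start once finish is done — holds.
mill can only start once polish is done — holds.
The lathe is shared by finish and route — holds.
route can only start once grind is done — holds.
polish and route both need the brake — holds.
bore can only start once turn is done — holds.
grind and bore can't run in the same shift (same bender) — holds.
polish and bore can't run in the same shift (same welder) — holds.
turn must be completed before grind — violated.
The shop runs at most 3 operations per shift — holds.
polish and grind can't run in the same shift (same grinder) — holds.
The drill press is shared by polish and turn — holds.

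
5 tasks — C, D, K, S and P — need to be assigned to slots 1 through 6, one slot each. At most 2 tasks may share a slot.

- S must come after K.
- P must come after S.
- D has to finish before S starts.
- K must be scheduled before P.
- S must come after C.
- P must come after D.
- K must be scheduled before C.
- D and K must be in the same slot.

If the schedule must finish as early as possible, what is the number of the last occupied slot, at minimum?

The precedence chain requires at least 4 distinct slots.
With at most 2 per slot and 5 tasks, at least 3 slots are needed.
4 works (last occupied slot: 4): for example D -> 1, S -> 3, P -> 4, C -> 2, K -> 1.

4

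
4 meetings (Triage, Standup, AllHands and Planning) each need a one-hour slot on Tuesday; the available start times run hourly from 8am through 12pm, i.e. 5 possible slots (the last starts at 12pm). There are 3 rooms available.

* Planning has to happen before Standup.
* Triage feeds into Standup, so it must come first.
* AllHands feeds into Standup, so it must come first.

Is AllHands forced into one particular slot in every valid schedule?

No

AllHands can be 8am (e.g. Planning=8am; AllHands=8am; Standup=9am; Triage=8am) or 9am (e.g. Standup in 10am; AllHands in 9am; Planning in 8am; Triage in 8am).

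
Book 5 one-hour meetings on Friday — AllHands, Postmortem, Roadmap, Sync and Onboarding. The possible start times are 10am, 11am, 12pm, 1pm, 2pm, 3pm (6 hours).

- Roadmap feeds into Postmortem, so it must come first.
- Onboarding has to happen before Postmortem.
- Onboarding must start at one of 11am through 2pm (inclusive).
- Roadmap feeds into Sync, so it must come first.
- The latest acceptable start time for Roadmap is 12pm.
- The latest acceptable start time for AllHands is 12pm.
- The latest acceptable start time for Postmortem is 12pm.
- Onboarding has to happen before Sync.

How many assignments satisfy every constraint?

24

Splitting on AllHands: it can be 10am (8), 11am (8), 12pm (8). Listing each branch's schedules as (Postmortem, Roadmap, Sync, Onboarding):
AllHands=10am: (12pm,10am,12pm,11am) (12pm,10am,1pm,11am) (12pm,10am,2pm,11am) (12pm,10am,3pm,11am) (12pm,11am,12pm,11am) (12pm,11am,1pm,11am) (12pm,11am,2pm,11am) (12pm,11am,3pm,11am) — 8.
AllHands=11am: (12pm,10am,12pm,11am) (12pm,10am,1pm,11am) (12pm,10am,2pm,11am) (12pm,10am,3pm,11am) (12pm,11am,12pm,11am) (12pm,11am,1pm,11am) (12pm,11am,2pm,11am) (12pm,11am,3pm,11am) — 8.
AllHands=12pm: (12pm,10am,12pm,11am) (12pm,10am,1pm,11am) (12pm,10am,2pm,11am) (12pm,10am,3pm,11am) (12pm,11am,12pm,11am) (12pm,11am,1pm,11am) (12pm,11am,2pm,11am) (12pm,11am,3pm,11am) — 8.
Summing: 8 + 8 + 8 = 24.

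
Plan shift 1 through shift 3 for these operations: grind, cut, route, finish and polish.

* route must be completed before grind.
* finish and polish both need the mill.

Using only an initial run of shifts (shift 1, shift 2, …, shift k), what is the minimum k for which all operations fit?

2

The precedence chain requires at least 2 distinct shifts.
2 works (last occupied shift: shift 2): for example polish in shift 2, finish in shift 1, route in shift 1, grind in shift 2, cut in shift 1.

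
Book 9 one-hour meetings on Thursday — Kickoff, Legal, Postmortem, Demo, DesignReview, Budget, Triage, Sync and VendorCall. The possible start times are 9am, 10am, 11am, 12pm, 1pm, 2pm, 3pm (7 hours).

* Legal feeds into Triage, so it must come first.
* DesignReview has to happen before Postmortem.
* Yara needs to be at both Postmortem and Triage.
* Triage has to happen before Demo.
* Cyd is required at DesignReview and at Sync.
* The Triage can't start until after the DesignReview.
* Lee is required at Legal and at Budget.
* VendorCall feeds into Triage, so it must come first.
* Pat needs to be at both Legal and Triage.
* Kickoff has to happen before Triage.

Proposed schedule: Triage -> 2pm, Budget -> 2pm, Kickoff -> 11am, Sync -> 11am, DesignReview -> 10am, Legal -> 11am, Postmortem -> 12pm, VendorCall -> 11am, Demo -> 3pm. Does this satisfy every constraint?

Pat needs to be at both Legal and Triage — holds.
DesignReview has to happen before Postmortem — holds.
Triage has to happen before Demo — holds.
Kickoff has to happen before Triage — holds.
Cyd is required at DesignReview and at Sync — holds.
VendorCall feeds into Triage, so it must come first — holds.
Legal feeds into Triage, so it must come first — holds.
Yara needs to be at both Postmortem and Triage — holds.
The Triage can't start until after the DesignReview — holds.
Lee is required at Legal and at Budget — holds.

Yes, all constraints hold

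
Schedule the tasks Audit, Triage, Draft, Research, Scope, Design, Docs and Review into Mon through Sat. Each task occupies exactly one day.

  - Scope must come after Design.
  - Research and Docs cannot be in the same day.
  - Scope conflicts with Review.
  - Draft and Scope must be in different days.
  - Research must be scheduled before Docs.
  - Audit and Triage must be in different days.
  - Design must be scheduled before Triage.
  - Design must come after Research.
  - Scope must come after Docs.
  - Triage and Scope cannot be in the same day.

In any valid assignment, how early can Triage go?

Precedence pushes Triage to at least Wed.
Triage at Wed is achievable: Audit -> Mon; Design -> Tue; Docs -> Tue; Triage -> Wed; Research -> Mon; Review -> Mon; Draft -> Mon; Scope -> Thu.

Wed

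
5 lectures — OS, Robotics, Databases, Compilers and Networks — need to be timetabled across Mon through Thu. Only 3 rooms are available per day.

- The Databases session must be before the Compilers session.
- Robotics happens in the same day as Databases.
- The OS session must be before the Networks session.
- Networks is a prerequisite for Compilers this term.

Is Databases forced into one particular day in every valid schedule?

No

Databases can be Mon (e.g. Compilers -> Wed, Databases -> Mon, OS -> Mon, Robotics -> Mon, Networks -> Tue) or Tue (e.g. Databases=Tue; Networks=Tue; OS=Mon; Compilers=Wed; Robotics=Tue).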